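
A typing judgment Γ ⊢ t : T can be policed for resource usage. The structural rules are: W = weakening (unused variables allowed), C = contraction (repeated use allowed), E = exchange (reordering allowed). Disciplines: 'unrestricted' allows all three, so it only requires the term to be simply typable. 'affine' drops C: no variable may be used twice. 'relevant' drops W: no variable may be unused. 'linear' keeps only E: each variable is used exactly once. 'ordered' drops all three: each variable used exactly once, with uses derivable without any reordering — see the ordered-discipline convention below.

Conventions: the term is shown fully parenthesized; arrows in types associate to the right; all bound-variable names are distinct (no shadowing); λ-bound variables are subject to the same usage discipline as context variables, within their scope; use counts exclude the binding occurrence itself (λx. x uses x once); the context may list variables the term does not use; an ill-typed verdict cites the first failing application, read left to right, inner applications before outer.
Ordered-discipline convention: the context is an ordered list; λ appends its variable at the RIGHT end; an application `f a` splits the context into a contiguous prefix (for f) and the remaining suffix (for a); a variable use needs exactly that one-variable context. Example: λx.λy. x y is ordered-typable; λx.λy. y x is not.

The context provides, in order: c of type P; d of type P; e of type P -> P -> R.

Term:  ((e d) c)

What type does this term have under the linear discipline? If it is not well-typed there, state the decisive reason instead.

term : R
usage: c=1; d=1; e=1
uses in reading order: e, d, c
typing: the term checks, with type R
per-discipline verdicts: ordered ✗ | linear ✓ | affine ✓ | relevant ✓ | unrestricted ✓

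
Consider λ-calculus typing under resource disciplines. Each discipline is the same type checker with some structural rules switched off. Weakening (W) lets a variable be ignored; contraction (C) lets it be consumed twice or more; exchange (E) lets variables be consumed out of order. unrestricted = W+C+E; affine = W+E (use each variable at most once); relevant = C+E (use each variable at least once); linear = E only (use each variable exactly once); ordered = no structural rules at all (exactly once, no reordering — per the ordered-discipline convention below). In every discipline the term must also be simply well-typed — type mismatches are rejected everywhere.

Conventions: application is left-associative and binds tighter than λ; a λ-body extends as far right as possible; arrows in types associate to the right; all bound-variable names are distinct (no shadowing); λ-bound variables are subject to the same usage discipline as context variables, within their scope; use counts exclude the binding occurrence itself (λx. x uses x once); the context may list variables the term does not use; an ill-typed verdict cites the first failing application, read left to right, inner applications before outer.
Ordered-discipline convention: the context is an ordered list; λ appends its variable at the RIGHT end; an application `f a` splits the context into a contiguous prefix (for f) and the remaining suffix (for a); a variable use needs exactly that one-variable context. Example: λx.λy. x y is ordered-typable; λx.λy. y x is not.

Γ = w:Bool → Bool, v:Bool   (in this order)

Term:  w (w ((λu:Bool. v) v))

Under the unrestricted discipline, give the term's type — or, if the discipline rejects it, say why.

term : Bool
counts: w ×2; v ×2; u (λ-bound) ×0
left-to-right use order: w, w, v, v
typing: the term checks, with type Bool
all disciplines: ordered ✗ · linear ✗ · affine ✗ · relevant ✗ · unrestricted ✓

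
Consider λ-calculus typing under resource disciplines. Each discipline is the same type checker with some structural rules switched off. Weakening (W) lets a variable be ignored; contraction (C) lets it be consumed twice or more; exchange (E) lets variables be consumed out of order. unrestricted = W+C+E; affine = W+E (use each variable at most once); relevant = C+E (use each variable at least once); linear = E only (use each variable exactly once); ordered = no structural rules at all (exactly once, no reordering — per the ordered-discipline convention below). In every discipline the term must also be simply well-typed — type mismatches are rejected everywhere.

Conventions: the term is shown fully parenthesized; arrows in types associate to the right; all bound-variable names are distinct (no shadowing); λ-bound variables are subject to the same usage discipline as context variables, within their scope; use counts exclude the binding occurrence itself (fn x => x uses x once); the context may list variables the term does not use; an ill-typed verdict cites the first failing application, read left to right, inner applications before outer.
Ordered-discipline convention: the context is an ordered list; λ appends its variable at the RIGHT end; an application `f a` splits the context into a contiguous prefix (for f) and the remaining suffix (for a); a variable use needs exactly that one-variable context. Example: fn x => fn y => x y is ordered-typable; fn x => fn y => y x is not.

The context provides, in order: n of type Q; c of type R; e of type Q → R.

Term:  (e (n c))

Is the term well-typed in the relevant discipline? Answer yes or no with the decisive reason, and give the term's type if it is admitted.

no — not simply typable
counts: n=1, c=1, e=1
use order (left to right): e, n, c
typing: ill-typed: applying a non-function (Q)
across the five disciplines: ordered ✗, linear ✗, affine ✗, relevant ✗, unrestricted ✗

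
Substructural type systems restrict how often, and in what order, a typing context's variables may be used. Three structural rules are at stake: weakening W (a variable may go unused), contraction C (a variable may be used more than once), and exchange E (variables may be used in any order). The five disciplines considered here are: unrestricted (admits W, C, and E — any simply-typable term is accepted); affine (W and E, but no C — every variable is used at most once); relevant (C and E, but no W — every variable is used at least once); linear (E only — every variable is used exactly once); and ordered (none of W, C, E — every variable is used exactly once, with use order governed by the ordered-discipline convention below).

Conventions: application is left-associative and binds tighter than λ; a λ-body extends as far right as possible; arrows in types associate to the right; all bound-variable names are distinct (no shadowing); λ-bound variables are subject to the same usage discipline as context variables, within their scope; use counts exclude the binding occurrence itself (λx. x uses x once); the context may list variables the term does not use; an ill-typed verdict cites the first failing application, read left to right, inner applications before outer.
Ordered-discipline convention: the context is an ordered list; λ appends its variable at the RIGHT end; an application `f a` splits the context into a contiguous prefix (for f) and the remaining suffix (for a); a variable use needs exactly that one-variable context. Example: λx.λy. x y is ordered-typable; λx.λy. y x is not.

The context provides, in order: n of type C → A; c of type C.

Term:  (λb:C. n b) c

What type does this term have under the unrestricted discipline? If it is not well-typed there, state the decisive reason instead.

term : A
counts: n: 1; c: 1; b (bound): 1
use order (left to right): n, b, c
typing: the term checks, with type A
across the five disciplines: ordered ✓, linear ✓, affine ✓, relevant ✓, unrestricted ✓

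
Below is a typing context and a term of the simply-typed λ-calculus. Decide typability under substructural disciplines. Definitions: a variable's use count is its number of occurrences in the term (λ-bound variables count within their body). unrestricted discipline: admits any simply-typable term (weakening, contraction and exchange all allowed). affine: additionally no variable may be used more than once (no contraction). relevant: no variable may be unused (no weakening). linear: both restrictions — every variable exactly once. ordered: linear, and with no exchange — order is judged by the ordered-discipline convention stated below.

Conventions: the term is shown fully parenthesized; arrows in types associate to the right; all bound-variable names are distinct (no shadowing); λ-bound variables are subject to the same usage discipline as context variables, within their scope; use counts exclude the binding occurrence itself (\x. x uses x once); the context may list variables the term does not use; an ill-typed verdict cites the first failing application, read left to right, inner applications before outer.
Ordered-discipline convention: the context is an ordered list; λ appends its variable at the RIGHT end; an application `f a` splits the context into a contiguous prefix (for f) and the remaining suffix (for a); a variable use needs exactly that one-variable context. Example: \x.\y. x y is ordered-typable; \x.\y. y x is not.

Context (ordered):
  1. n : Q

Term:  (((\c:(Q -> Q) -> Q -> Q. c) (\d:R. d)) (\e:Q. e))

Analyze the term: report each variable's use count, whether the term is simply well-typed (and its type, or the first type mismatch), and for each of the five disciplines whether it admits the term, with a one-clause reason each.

usage: n=0, c (λ-bound)=1, d (λ-bound)=1, e (λ-bound)=1
left-to-right use order: c, d, e
typing: ill-typed: a function awaiting (Q -> Q) -> Q -> Q gets R -> R
ordered: ✗, fails simple typing
linear: ✗, a type mismatch blocks all five
affine: ✗, the type mismatch rejects it
relevant: ✗, not simply typable
unrestricted: ✗, fails simple typing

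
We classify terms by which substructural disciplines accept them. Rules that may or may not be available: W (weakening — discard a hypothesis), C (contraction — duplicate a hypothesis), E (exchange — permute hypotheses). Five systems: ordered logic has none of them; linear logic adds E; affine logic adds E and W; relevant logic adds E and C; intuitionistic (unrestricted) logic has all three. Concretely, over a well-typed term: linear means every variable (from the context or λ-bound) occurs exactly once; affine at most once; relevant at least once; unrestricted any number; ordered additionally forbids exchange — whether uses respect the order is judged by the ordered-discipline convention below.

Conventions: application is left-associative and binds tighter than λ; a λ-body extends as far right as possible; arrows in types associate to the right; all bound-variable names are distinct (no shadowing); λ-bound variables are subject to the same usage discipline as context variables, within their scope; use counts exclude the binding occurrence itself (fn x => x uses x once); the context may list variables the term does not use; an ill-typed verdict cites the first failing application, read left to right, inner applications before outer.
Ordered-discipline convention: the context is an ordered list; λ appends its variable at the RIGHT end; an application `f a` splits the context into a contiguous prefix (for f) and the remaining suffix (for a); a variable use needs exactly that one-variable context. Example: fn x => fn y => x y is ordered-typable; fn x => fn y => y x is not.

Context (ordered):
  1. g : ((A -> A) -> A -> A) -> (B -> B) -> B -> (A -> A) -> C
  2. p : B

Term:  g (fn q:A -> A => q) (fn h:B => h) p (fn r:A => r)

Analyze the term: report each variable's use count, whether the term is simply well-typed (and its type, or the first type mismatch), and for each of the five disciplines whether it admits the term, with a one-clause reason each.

use counts: g ×1; p ×1; q (λ-bound) ×1; h (λ-bound) ×1; r (λ-bound) ×1
left-to-right use order: g, q, h, p, r
typing: the term checks, with type C
ordered: ✓ — single-use (g, p, q, h, r), ordered derivation ok
linear: ✓ — g, p, q, h, r: one use apiece
affine: ✓ — at most one use each (g, p, q, h, r)
relevant: ✓ — g, p, q, h, r: all used, weakening unneeded
unrestricted: ✓ — simply typable at C; W, C, E all held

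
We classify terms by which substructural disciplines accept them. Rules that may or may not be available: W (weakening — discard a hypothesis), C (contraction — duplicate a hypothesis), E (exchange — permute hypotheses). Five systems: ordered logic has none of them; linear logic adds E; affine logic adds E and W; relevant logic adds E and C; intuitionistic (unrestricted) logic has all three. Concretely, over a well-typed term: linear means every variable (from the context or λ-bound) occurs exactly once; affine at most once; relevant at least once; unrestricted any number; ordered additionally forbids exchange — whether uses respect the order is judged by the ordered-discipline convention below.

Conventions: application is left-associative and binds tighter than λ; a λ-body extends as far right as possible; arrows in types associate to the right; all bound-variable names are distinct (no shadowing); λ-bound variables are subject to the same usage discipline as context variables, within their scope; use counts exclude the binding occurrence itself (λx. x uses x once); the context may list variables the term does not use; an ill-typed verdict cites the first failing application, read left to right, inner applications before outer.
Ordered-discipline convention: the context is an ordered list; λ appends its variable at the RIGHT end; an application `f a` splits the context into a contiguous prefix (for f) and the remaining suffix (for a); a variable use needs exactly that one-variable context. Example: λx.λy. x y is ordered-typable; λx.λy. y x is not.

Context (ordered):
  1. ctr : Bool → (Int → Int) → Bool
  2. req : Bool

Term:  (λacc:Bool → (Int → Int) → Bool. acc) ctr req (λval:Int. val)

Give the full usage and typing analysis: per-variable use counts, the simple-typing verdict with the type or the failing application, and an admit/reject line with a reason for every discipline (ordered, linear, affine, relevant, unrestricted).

counts: ctr: 1×; req: 1×; acc (bound): 1×; val (bound): 1×
order of uses: acc, ctr, req, val
typing: well-typed — term : Bool
ordered: ✓ — one use each (ctr, req, acc, val); ordered split holds
linear: ✓ — exactly-once usage across ctr, req, acc, val
affine: ✓ — none of ctr, req, acc, val used more than once
relevant: ✓ — every one of ctr, req, acc, val appears
unrestricted: ✓ — typability at Bool is all that's needed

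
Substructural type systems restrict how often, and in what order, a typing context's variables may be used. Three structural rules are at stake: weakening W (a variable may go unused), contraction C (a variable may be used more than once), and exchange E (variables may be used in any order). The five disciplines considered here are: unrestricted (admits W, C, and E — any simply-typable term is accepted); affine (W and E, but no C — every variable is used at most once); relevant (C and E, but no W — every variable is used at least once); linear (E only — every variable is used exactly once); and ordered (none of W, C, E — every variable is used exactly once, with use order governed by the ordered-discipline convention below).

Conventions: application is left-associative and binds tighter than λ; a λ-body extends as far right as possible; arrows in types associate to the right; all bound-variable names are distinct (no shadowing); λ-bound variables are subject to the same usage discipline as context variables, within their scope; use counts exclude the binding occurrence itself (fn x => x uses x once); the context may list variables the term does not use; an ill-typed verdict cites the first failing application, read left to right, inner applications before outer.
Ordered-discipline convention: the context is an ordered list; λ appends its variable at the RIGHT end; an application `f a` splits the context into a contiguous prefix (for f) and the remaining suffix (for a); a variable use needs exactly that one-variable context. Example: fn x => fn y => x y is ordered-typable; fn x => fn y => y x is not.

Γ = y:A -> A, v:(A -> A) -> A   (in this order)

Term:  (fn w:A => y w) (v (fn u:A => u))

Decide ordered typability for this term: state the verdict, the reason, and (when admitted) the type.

yes — y, v, w, u: once each, no exchange needed; term : A
usage: y: 1×, v: 1×, w (λ-bound): 1×, u (λ-bound): 1×
order of uses: y, w, v, u
typing: the term checks, with type A
all disciplines: ordered ✓, linear ✓, affine ✓, relevant ✓, unrestricted ✓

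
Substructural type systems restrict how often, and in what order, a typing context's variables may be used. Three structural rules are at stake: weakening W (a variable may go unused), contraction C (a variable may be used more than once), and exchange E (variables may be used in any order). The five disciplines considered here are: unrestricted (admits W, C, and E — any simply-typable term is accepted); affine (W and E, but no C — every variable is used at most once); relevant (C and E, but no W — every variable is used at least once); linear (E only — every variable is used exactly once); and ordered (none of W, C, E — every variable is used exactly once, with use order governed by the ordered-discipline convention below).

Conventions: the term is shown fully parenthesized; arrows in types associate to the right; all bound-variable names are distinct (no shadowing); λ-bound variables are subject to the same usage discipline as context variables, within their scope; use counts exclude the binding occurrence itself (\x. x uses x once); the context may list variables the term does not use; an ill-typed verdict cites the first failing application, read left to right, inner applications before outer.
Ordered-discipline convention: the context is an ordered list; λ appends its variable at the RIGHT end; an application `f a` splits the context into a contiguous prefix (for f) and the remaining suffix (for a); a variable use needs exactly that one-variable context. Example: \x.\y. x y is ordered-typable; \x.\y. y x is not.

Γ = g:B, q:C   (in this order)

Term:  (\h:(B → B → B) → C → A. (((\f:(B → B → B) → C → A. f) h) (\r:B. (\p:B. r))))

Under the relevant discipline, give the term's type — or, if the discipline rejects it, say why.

not well-typed under relevant — unused: g, q, p — weakening required
usage: g: 0; q: 0; h (λ-bound): 1; f (λ-bound): 1; r (λ-bound): 1; p (λ-bound): 0
order of uses: f, h, r
typing: the term checks, with type ((B → B → B) → C → A) → C → A
per-discipline verdicts: ordered ✗; linear ✗; affine ✓; relevant ✗; unrestricted ✓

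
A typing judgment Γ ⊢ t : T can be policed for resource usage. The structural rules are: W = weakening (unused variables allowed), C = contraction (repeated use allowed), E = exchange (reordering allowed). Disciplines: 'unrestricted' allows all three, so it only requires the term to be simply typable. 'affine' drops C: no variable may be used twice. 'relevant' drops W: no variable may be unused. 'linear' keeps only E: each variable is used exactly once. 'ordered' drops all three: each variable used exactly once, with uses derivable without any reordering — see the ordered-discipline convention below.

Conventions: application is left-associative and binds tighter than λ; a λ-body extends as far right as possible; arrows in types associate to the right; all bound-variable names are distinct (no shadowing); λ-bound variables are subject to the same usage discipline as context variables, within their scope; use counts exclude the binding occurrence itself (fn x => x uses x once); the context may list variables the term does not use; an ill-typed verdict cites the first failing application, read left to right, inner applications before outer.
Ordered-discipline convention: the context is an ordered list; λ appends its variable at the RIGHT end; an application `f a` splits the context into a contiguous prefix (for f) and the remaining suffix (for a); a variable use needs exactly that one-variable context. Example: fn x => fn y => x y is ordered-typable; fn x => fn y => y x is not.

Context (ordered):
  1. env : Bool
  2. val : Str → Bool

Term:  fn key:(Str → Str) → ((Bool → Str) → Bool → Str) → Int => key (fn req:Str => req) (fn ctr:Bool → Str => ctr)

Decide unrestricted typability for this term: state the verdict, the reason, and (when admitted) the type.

yes — type-checks (((Str → Str) → ((Bool → Str) → Bool → Str) → Int) → Int) and nothing is barred; term : ((Str → Str) → ((Bool → Str) → Bool → Str) → Int) → Int
variable uses: env ×0; val ×0; key (λ-bound) ×1; req (λ-bound) ×1; ctr (λ-bound) ×1
order of uses: key, req, ctr
typing: ✓ — ((Str → Str) → ((Bool → Str) → Bool → Str) → Int) → Int
all disciplines: ordered ✗ | linear ✗ | affine ✓ | relevant ✗ | unrestricted ✓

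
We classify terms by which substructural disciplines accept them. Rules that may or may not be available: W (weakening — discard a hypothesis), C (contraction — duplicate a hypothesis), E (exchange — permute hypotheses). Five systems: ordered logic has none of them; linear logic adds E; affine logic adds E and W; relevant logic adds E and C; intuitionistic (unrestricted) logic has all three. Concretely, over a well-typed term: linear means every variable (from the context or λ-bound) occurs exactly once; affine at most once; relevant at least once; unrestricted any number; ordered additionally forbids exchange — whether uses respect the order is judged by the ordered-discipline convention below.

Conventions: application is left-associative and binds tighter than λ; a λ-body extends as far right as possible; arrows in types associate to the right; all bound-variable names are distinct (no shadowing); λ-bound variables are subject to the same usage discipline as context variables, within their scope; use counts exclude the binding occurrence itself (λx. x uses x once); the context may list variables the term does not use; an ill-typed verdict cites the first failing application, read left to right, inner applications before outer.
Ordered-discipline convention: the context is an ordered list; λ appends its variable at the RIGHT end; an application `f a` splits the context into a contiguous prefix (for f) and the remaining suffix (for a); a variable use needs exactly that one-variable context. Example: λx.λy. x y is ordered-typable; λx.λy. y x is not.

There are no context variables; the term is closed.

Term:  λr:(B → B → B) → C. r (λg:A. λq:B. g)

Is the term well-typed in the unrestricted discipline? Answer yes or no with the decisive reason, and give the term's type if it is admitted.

no — not simply typable
variable uses: r (λ-bound)=1, g (λ-bound)=1, q (λ-bound)=0
uses in reading order: r, g
typing: ill-typed: argument of type A → B → A where B → B → B is required
all disciplines: ordered ✗ | linear ✗ | affine ✗ | relevant ✗ | unrestricted ✗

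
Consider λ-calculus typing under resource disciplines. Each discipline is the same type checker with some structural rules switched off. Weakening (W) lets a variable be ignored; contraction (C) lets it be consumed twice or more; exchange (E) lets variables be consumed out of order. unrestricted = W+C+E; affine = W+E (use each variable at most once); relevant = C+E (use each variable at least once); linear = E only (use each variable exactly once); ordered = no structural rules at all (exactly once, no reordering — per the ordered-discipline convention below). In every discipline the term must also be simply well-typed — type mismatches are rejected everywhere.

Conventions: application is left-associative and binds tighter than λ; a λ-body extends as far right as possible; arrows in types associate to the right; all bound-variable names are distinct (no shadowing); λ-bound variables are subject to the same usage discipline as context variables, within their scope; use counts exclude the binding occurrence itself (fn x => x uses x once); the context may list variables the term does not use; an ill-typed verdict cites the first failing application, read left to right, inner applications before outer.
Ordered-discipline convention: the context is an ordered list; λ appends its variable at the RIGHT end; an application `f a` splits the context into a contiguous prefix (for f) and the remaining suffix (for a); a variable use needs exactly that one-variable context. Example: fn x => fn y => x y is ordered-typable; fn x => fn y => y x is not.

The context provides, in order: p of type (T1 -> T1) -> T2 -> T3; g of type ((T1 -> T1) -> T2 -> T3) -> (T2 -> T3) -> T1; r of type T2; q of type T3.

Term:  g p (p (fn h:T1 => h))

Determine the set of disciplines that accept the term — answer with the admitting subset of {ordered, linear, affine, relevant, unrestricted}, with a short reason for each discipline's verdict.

admitted by: unrestricted
use counts: p ×2; g ×1; r ×0; q ×0; h (λ-bound) ×1
use order (left to right): g, p, p, h
typing: well-typed — term : T1
ordered: ✗ — p ×2 used more than once (contraction); r, q never used (weakening)
linear: ✗ — p ×2 used more than once (contraction); r, q never used (weakening)
affine: ✗ — p ×2 used more than once (contraction)
relevant: ✗ — r, q never used (weakening)
unrestricted: ✓ — typability at T1 is all that's needed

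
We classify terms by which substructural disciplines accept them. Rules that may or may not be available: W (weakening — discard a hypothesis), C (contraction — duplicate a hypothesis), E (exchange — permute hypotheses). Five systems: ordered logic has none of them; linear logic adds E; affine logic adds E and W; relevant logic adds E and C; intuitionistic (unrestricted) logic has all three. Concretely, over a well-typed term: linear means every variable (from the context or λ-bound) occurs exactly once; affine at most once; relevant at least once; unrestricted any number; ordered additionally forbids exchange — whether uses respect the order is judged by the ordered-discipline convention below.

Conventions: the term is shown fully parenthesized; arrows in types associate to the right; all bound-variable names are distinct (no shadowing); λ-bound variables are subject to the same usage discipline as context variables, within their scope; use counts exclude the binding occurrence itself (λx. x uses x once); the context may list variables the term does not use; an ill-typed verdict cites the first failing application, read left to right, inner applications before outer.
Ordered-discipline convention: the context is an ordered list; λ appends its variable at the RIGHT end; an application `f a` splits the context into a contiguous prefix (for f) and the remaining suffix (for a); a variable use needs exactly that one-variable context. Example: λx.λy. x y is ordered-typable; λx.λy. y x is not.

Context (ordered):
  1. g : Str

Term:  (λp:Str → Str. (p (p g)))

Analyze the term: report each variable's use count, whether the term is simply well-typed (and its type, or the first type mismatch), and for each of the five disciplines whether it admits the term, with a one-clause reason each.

use counts: g: 1; p [bound]: 2
left-to-right use order: p, p, g
typing: well-typed — term : (Str → Str) → Str
ordered: ✗ — uses contraction: p ×2
linear: ✗ — uses contraction: p ×2
affine: ✗ — uses contraction: p ×2
relevant: ✓ — every one of g, p appears
unrestricted: ✓ — well-typed at (Str → Str) → Str; no restrictions here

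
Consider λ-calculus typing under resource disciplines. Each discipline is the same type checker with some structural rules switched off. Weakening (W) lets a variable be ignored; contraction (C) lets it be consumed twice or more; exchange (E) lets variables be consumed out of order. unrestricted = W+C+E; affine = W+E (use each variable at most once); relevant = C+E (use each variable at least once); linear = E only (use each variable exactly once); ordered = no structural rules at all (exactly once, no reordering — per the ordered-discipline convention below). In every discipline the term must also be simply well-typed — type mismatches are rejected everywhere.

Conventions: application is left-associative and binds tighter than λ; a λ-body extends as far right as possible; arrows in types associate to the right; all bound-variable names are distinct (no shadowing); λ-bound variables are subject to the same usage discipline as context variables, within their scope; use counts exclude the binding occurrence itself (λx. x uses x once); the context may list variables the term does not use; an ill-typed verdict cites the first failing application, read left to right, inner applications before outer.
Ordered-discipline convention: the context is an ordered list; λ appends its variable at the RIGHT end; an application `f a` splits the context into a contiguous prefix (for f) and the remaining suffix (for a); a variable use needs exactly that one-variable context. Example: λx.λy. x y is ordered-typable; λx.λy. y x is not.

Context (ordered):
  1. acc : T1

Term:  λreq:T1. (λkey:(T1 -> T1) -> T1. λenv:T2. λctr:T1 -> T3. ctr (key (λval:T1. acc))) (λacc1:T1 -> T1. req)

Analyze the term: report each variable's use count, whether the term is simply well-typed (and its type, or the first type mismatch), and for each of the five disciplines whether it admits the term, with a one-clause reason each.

usage: acc: 1; req [bound]: 1; key [bound]: 1; env [bound]: 0; ctr [bound]: 1; val [bound]: 0; acc1 [bound]: 0
use order (left to right): ctr, key, acc, req
typing: well-typed at T1 -> T2 -> (T1 -> T3) -> T3
ordered ✗ (unused: env, val, acc1 — weakening required)
linear ✗ (unused: env, val, acc1 — weakening required)
affine ✓ (at most one use each (acc, req, key, env, ctr, val, acc1))
relevant ✗ (unused: env, val, acc1 — weakening required)
unrestricted ✓ (type-checks (T1 -> T2 -> (T1 -> T3) -> T3) and nothing is barred)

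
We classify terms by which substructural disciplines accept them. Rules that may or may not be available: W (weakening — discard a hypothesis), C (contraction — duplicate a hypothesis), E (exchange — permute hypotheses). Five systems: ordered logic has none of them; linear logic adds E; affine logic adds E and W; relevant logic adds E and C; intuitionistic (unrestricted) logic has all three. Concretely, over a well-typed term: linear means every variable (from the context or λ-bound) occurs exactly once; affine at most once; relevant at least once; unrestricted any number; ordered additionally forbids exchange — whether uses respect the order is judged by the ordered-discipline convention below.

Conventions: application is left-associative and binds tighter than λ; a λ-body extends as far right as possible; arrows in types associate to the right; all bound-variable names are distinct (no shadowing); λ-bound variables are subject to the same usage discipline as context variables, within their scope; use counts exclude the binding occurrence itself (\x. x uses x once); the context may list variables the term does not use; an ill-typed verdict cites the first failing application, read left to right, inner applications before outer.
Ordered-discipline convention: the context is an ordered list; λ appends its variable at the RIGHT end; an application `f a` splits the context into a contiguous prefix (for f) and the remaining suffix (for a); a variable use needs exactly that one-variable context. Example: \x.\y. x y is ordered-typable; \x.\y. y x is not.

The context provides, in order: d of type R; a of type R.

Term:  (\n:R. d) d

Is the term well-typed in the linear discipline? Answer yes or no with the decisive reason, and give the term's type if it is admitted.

no — needs contraction — d ×2; a, n never used (weakening)
usage: d ×2, a ×0, n (bound) ×0
uses in reading order: d, d
typing: the term checks, with type R
summary: ordered ✗ · linear ✗ · affine ✗ · relevant ✗ · unrestricted ✓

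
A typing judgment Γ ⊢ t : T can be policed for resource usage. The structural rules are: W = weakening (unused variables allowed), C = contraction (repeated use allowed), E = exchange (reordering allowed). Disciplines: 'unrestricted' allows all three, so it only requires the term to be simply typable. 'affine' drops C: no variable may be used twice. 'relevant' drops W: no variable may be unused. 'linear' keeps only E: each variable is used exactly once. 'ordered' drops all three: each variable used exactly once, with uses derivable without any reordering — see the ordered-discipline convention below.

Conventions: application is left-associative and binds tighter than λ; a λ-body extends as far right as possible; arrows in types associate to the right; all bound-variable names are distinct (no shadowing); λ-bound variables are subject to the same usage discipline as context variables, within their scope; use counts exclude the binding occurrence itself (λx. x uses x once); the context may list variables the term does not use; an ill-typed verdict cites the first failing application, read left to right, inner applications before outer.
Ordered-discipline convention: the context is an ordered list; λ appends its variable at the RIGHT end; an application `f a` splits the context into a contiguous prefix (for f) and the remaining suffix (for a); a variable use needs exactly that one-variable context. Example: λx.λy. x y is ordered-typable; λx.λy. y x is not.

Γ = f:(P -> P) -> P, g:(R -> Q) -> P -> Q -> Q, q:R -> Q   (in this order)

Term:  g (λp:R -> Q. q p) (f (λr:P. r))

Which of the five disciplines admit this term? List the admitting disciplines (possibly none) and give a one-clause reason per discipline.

admitted in: none
variable uses: f: 1×; g: 1×; q: 1×; p (λ-bound): 1×; r (λ-bound): 1×
uses in reading order: g, q, p, f, r
typing: ill-typed: an argument R -> Q mismatches the expected R
ordered ✗ (a type mismatch blocks all five)
linear ✗ (the type mismatch rejects it)
affine ✗ (not simply typable)
relevant ✗ (fails simple typing)
unrestricted ✗ (a type mismatch blocks all five)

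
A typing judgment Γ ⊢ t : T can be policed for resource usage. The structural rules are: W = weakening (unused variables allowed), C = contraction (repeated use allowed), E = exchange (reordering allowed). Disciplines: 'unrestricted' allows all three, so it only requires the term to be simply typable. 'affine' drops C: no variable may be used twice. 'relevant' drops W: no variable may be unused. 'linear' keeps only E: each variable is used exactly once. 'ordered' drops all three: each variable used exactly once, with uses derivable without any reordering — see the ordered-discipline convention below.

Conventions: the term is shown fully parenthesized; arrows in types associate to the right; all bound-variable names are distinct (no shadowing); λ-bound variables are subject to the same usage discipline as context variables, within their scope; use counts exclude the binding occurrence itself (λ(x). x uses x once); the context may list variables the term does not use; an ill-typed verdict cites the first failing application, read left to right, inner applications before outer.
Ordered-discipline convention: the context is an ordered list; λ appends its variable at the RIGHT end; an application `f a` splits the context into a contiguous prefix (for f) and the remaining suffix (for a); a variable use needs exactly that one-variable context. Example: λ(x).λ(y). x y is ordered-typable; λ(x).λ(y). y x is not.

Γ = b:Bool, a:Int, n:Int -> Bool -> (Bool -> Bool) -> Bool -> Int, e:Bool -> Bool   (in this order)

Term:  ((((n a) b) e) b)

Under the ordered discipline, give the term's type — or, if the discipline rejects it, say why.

not well-typed under ordered — repeated use of b ×2
variable uses: b: 2×, a: 1×, n: 1×, e: 1×
uses in reading order: n, a, b, e, b
typing: ✓ — Int
summary: ordered ✗ | linear ✗ | affine ✗ | relevant ✓ | unrestricted ✓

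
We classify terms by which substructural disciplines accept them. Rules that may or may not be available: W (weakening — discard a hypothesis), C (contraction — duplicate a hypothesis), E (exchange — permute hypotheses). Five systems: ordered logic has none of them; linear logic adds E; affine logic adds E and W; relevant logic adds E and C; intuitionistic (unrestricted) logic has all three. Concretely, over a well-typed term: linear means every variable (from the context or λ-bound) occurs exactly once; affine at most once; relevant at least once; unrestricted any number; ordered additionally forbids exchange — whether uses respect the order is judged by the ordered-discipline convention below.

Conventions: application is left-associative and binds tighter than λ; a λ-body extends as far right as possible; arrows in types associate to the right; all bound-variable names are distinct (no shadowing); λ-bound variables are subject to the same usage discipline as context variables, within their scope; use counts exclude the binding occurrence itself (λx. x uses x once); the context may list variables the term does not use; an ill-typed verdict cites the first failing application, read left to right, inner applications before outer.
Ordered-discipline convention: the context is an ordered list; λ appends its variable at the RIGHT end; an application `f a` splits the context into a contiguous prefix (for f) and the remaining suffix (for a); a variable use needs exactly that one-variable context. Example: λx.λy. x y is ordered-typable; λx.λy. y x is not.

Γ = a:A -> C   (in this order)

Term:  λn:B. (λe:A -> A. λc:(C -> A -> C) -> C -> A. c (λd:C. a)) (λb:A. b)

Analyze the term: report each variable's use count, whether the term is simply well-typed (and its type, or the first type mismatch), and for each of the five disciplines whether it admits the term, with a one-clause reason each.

variable uses: a ×1; n (bound) ×0; e (bound) ×0; c (bound) ×1; d (bound) ×0; b (bound) ×1
uses in reading order: c, a, b
typing: well-typed — term : B -> ((C -> A -> C) -> C -> A) -> C -> A
ordered: ✗, unused: n, e, d — weakening required
linear: ✗, unused: n, e, d — weakening required
affine: ✓, none of a, n, e, c, d, b used more than once
relevant: ✗, unused: n, e, d — weakening required
unrestricted: ✓, simply typable at B -> ((C -> A -> C) -> C -> A) -> C -> A; W, C, E all held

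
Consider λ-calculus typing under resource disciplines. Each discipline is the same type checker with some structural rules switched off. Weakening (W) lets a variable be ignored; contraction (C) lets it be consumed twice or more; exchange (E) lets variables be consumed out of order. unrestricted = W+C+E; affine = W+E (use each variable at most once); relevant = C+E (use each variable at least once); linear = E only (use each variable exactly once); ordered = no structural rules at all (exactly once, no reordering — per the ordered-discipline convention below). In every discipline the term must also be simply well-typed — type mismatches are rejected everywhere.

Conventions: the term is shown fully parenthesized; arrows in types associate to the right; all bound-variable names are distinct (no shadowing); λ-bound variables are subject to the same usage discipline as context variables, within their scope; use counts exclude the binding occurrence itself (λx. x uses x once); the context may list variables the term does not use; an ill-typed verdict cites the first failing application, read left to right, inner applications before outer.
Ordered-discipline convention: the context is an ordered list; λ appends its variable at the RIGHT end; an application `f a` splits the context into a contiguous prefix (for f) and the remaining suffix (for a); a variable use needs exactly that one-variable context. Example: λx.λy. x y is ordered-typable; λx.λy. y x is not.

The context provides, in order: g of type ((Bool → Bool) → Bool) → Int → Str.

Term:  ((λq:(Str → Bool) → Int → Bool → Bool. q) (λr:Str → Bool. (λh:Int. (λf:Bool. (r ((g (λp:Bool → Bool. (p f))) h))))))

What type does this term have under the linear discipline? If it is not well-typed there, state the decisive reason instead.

term : (Str → Bool) → Int → Bool → Bool
variable uses: g=1, q (λ-bound)=1, r (λ-bound)=1, h (λ-bound)=1, f (λ-bound)=1, p (λ-bound)=1
left-to-right use order: q, r, g, p, f, h
typing: ✓ — (Str → Bool) → Int → Bool → Bool
summary: ordered ✗ · linear ✓ · affine ✓ · relevant ✓ · unrestricted ✓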